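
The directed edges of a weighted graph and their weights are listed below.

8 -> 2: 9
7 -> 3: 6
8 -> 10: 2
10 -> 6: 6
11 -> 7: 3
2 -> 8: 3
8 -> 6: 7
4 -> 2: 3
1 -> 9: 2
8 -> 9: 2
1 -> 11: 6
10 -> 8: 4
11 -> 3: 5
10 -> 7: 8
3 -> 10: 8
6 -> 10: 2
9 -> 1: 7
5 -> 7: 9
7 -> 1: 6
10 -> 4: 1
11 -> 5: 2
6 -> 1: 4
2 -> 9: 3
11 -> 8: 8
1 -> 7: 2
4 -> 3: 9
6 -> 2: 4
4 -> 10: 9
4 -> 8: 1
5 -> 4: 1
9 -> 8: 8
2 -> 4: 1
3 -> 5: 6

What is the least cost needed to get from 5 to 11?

17

Enumerating some paths:
5–4–8–9–1–11: 1+1+2+7+6 = 17
5–4–2–9–1–11: 1+3+3+7+6 = 20
5–4–8–10–6–1–11: 1+1+2+6+4+6 = 20
5–4–8–6–1–11: 1+1+7+4+6 = 19
Cheapest is 5–4–8–9–1–11 at 17.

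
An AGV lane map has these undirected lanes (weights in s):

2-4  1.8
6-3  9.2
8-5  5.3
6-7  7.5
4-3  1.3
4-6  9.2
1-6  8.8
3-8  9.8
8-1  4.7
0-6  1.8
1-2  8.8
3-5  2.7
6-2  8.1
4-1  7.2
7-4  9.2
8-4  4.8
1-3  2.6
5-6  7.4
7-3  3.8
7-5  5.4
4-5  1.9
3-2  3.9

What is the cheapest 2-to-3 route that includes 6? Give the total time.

17.3 s

Best 2 to 6: 2–6 costing 8.1
Shortest 6→3: 6–3 = 9.2
Total via 6: 8.1 + 9.2 = 17.3 s.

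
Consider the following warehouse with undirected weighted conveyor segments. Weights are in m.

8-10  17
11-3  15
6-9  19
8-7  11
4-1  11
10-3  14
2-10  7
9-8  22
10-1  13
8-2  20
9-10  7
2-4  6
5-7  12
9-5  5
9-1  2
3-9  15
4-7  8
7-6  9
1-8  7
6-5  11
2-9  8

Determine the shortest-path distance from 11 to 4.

Shortest distances from 11:
11: 0
3: 15  (via 11)
10: 29  (via 3)
9: 30  (via 3)
1: 32  (via 9)
5: 35  (via 9)
2: 36  (via 10)
8: 39  (via 1)
4: 42  (via 2)
Shortest route: 11 → 3 → 10 → 2 → 4 = 42 m.

42 m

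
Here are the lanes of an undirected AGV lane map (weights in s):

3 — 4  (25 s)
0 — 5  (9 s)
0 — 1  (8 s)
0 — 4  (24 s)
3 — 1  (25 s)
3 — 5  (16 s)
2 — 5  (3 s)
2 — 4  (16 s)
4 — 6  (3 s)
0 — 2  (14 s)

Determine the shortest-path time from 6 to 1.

Compare a few routes:
6 - 4 - 0 - 1: 3+24+8 = 35
6 - 4 - 2 - 5 - 0 - 1: 3+16+3+9+8 = 39
The minimum is 35 s via 6 - 4 - 0 - 1.

35 s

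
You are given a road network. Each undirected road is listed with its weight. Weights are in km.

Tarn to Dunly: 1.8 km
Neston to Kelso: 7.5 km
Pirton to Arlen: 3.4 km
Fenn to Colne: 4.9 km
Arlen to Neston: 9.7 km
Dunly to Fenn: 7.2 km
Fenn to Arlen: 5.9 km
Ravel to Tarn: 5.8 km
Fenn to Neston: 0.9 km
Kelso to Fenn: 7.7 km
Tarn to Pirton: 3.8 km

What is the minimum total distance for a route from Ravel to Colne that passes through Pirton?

Best Ravel to Pirton: Ravel → Tarn → Pirton costing 9.6
Shortest Pirton→Colne: Pirton → Arlen → Fenn → Colne = 14.2
Total via Pirton: 9.6 + 14.2 = 23.8 km.

23.8 km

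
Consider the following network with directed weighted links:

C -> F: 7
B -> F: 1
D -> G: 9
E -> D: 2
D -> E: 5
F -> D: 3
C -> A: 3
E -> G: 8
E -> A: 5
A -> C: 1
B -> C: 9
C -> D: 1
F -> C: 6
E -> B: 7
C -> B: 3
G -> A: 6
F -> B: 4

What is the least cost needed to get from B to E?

Compare a few routes:
B–F–D–E: 1+3+5 = 9
B–F–C–D–E: 1+6+1+5 = 13
B–C–D–E: 9+1+5 = 15
Cheapest is B–F–D–E at 9.

9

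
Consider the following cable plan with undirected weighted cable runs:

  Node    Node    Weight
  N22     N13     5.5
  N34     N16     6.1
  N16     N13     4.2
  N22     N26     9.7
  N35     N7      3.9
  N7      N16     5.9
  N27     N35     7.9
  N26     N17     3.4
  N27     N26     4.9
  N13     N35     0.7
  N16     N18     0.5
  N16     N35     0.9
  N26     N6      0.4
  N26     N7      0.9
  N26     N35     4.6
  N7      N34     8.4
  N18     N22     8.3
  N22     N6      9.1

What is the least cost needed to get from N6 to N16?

5.9

Running Dijkstra from N6:
N6: 0
N26: 0.4  (via N6)
N7: 1.3  (via N26)
N17: 3.8  (via N26)
N35: 5  (via N26)
N27: 5.3  (via N26)
N13: 5.7  (via N35)
N16: 5.9  (via N35)
Shortest route: N6–N26–N35–N16 = 5.9.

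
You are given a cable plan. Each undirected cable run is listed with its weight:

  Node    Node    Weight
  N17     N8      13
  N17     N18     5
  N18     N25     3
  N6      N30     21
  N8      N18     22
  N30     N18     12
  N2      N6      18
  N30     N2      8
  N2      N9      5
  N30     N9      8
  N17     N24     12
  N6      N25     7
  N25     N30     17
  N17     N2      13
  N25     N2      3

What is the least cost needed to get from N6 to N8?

28

Running Dijkstra from N6:
N6: 0
N25: 7  (via N6)
N18: 10  (via N25)
N2: 10  (via N25)
N9: 15  (via N2)
N17: 15  (via N18)
N30: 18  (via N2)
N24: 27  (via N17)
N8: 28  (via N17)
Shortest route: N6–N25–N18–N17–N8 = 28.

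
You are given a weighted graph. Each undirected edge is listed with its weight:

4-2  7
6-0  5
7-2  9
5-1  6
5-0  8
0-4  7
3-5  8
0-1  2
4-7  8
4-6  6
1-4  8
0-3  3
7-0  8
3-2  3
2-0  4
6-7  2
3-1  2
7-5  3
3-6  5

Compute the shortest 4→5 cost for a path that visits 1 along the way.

14

Shortest 4→1: 4–1 = 8
Best 1 to 5: 1–5 costing 6
Total via 1: 8 + 6 = 14.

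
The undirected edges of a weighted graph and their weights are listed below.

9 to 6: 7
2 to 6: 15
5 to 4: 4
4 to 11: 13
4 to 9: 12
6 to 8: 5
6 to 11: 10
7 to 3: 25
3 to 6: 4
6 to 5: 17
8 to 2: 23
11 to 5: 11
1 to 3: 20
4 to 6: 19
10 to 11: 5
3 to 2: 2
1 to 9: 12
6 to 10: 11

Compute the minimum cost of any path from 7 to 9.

Compare a few routes:
7 → 3 → 6 → 9: 25+4+7 = 36
7 → 3 → 1 → 9: 25+20+12 = 57
7 → 3 → 2 → 6 → 9: 25+2+15+7 = 49
Cheapest is 7 → 3 → 6 → 9 at 36.

36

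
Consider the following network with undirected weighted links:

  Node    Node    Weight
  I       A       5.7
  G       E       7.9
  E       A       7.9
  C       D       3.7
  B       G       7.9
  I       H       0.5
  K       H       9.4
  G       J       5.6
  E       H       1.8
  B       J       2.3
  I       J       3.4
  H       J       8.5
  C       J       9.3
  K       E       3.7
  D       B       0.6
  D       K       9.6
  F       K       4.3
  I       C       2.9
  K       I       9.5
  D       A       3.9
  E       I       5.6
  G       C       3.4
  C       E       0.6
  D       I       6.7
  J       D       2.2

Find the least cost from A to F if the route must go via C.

Shortest A→C: A → D → C = 7.6
Best C to F: C → E → K → F costing 8.6
Total via C: 7.6 + 8.6 = 16.2.

16.2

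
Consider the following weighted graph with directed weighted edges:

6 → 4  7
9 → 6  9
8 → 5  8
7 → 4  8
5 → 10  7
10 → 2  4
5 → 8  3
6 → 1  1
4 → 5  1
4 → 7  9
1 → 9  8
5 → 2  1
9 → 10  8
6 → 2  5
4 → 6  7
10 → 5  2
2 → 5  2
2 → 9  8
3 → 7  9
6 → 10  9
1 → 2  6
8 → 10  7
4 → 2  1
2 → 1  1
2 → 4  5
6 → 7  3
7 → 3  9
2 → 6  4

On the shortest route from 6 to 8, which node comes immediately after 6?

2

Compare a few routes:
6–4–5–8: 7+1+3 = 11
6–1–2–5–8: 1+6+2+3 = 12
6–2–5–8: 5+2+3 = 10
The minimum is 10 via 6–2–5–8.
So from 6 the first move is to 2.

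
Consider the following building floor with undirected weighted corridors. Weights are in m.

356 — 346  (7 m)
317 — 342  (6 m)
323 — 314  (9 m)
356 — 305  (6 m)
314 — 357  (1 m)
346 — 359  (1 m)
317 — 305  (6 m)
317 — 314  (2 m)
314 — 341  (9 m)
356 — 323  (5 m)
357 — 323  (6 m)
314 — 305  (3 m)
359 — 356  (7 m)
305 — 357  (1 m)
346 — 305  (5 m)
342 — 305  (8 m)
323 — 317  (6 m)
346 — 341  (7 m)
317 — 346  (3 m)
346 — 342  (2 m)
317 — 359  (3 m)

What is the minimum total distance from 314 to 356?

8 m

Compare a few routes:
314–357–305–356: 1+1+6 = 8
314–317–346–356: 2+3+7 = 12
314–357–323–356: 1+6+5 = 12
314–305–356: 3+6 = 9
The minimum is 8 m via 314–357–305–356.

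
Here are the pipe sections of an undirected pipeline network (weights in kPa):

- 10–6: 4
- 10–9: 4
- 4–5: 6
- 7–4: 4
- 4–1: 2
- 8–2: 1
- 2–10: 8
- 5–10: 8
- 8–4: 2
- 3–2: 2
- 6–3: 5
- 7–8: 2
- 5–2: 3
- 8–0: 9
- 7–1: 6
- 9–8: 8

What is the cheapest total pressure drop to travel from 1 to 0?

Running Dijkstra from 1:
1: 0
4: 2  (via 1)
8: 4  (via 4)
2: 5  (via 8)
7: 6  (via 1)
3: 7  (via 2)
5: 8  (via 4)
6: 12  (via 3)
9: 12  (via 8)
0: 13  (via 8)
Shortest route: 1 → 4 → 8 → 0 = 13 kPa.

13 kPa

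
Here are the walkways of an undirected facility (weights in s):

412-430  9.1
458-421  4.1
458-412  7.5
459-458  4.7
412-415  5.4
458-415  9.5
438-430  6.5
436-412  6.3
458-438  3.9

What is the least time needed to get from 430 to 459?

Settle nodes by increasing distance from 430:
430: 0
438: 6.5  (via 430)
412: 9.1  (via 430)
458: 10.4  (via 438)
415: 14.5  (via 412)
421: 14.5  (via 458)
459: 15.1  (via 458)
Shortest route: 430 → 438 → 458 → 459 = 15.1 s.

15.1 s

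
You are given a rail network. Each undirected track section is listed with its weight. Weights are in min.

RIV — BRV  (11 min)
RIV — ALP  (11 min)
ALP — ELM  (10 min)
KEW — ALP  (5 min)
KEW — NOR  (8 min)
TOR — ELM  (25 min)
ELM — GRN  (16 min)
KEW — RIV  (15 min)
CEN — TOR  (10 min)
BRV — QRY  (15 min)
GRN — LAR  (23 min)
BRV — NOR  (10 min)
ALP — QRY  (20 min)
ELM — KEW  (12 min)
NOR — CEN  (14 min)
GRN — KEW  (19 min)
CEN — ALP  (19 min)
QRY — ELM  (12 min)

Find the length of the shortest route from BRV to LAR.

60 min

Enumerating some paths:
BRV–QRY–ELM–GRN–LAR: 15+12+16+23 = 66
BRV–RIV–KEW–GRN–LAR: 11+15+19+23 = 68
BRV–NOR–KEW–ELM–GRN–LAR: 10+8+12+16+23 = 69
BRV–NOR–KEW–GRN–LAR: 10+8+19+23 = 60
The minimum is 60 min via BRV–NOR–KEW–GRN–LAR.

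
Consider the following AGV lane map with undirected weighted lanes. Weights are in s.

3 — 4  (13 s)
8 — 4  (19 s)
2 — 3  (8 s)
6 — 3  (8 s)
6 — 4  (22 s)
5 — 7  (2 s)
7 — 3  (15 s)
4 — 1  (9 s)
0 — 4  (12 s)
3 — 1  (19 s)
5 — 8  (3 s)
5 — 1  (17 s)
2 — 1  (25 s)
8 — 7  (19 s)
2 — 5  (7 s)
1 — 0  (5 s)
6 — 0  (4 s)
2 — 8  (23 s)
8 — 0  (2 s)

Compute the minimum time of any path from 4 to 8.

Candidate routes:
4 - 1 - 0 - 8: 9+5+2 = 16
4 - 8: 19 = 19
4 - 0 - 8: 12+2 = 14
Cheapest is 4 - 0 - 8 at 14 s.

14 s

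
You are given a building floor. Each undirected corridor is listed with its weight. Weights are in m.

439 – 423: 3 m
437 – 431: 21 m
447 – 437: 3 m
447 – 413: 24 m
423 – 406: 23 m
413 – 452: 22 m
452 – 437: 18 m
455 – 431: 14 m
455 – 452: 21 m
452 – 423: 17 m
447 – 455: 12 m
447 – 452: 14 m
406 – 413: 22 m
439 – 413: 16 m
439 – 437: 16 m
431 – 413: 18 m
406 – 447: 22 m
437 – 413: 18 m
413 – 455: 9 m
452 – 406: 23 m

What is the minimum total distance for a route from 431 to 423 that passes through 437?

Shortest 431→437: 431–437 = 21
Best 437 to 423: 437–439–423 costing 19
Total via 437: 21 + 19 = 40 m.

40 m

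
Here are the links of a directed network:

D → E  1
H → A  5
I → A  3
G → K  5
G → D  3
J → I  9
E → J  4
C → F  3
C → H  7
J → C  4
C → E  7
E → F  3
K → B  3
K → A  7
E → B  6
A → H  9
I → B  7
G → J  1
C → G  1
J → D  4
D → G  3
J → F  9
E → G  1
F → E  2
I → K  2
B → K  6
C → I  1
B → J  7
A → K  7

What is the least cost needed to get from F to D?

Running Dijkstra from F:
F: 0
E: 2  (via F)
G: 3  (via E)
J: 4  (via G)
D: 6  (via G)
Shortest route: F → E → G → D = 6.

6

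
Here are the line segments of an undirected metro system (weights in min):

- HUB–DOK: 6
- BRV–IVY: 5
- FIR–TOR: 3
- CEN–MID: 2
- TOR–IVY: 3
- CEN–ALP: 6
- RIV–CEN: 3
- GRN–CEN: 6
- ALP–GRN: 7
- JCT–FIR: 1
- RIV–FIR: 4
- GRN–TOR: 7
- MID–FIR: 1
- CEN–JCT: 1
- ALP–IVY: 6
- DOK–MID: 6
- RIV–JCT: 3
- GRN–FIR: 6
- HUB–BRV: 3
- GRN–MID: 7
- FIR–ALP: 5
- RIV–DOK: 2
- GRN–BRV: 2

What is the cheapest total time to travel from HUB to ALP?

Running Dijkstra from HUB:
HUB: 0
BRV: 3  (via HUB)
GRN: 5  (via BRV)
DOK: 6  (via HUB)
IVY: 8  (via BRV)
RIV: 8  (via DOK)
TOR: 11  (via IVY)
CEN: 11  (via GRN)
FIR: 11  (via GRN)
JCT: 11  (via RIV)
ALP: 12  (via GRN)
Shortest route: HUB → BRV → GRN → ALP = 12 min.

12 min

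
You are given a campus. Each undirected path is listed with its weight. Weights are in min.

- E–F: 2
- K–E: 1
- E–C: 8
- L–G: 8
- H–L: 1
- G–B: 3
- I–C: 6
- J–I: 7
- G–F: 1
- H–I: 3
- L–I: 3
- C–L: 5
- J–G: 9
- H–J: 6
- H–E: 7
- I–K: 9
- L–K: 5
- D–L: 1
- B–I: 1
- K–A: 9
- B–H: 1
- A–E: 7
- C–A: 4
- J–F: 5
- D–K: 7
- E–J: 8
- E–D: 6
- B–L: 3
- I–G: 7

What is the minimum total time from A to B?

Compare a few routes:
A → C → L → H → B: 4+5+1+1 = 11
A → C → L → B: 4+5+3 = 12
A → C → L → I → B: 4+5+3+1 = 13
A → E → F → G → B: 7+2+1+3 = 13
Cheapest is A → C → L → H → B at 11 min.

11 min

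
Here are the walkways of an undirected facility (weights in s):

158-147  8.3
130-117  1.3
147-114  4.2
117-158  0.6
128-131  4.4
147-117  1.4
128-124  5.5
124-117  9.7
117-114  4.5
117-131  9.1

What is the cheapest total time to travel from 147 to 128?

14.9 s

Settle nodes by increasing distance from 147:
147: 0
117: 1.4  (via 147)
158: 2  (via 117)
130: 2.7  (via 117)
114: 4.2  (via 147)
131: 10.5  (via 117)
124: 11.1  (via 117)
128: 14.9  (via 131)
Shortest route: 147–117–131–128 = 14.9 s.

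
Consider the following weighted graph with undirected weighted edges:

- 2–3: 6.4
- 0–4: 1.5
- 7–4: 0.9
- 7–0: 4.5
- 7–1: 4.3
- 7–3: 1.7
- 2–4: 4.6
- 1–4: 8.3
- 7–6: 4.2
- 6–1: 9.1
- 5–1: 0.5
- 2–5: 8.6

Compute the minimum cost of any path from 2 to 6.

Settle nodes by increasing distance from 2:
2: 0
4: 4.6  (via 2)
7: 5.5  (via 4)
0: 6.1  (via 4)
3: 6.4  (via 2)
5: 8.6  (via 2)
1: 9.1  (via 5)
6: 9.7  (via 7)
Shortest route: 2–4–7–6 = 9.7.

9.7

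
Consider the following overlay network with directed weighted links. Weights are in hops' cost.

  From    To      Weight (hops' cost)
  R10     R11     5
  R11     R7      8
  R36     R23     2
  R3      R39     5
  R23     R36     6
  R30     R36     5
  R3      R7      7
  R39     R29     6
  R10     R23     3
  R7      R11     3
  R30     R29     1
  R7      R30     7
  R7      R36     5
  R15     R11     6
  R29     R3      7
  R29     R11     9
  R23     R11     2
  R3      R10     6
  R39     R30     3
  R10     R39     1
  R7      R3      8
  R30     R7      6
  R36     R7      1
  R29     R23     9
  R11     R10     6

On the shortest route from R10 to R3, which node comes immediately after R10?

R39

Compare a few routes:
R10–R39–R29–R3: 1+6+7 = 14
R10–R23–R36–R7–R3: 3+6+1+8 = 18
R10–R39–R30–R29–R3: 1+3+1+7 = 12
Cheapest is R10–R39–R30–R29–R3 at 12 hops' cost.
So from R10 the first move is to R39.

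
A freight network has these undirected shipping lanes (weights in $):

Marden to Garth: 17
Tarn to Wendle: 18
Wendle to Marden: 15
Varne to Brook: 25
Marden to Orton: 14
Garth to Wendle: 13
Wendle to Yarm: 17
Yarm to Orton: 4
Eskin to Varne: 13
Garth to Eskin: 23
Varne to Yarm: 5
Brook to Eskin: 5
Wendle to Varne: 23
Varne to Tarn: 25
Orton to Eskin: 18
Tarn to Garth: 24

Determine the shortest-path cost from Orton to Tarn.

Enumerating some paths:
Orton–Yarm–Varne–Tarn: 4+5+25 = 34
Orton–Yarm–Wendle–Tarn: 4+17+18 = 39
The minimum is $34 via Orton–Yarm–Varne–Tarn.

$34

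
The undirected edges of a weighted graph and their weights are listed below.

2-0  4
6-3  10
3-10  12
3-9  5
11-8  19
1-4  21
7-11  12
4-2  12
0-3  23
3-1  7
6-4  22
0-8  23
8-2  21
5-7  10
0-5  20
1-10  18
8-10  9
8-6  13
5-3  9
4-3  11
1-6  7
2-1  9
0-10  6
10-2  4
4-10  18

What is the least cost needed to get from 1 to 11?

Enumerating some paths:
1 - 6 - 8 - 11: 7+13+19 = 39
1 - 10 - 8 - 11: 18+9+19 = 46
1 - 3 - 5 - 7 - 11: 7+9+10+12 = 38
1 - 2 - 10 - 8 - 11: 9+4+9+19 = 41
Cheapest is 1 - 3 - 5 - 7 - 11 at 38.

38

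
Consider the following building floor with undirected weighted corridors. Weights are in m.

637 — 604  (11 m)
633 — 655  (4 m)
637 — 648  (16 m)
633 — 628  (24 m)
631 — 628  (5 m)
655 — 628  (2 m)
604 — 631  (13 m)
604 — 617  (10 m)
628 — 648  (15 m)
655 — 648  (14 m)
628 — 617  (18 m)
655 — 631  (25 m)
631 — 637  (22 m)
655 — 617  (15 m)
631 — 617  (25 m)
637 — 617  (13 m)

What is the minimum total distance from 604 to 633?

Enumerating some paths:
604 → 617 → 655 → 633: 10+15+4 = 29
604 → 631 → 628 → 655 → 633: 13+5+2+4 = 24
Cheapest is 604 → 631 → 628 → 655 → 633 at 24 m.

24 m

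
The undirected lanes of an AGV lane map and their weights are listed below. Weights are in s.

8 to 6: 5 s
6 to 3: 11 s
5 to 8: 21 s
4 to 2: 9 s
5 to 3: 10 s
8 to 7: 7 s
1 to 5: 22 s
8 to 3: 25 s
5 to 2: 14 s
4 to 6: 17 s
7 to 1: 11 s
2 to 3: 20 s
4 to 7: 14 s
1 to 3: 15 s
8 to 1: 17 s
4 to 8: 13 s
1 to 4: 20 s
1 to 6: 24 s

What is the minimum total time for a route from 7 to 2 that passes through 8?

Shortest 7→8: 7–8 = 7
Best 8 to 2: 8–4–2 costing 22
Total via 8: 7 + 22 = 29 s.

29 s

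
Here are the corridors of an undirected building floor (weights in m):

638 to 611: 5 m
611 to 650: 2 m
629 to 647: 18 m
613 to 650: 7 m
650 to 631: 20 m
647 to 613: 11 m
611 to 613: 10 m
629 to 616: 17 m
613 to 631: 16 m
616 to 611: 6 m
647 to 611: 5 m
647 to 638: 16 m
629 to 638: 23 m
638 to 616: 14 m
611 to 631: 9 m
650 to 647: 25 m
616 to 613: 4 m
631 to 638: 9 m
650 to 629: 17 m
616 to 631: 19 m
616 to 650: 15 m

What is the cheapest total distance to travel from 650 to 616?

8 m

Enumerating some paths:
650–616: 15 = 15
650–613–616: 7+4 = 11
650–611–616: 2+6 = 8
Cheapest is 650–611–616 at 8 m.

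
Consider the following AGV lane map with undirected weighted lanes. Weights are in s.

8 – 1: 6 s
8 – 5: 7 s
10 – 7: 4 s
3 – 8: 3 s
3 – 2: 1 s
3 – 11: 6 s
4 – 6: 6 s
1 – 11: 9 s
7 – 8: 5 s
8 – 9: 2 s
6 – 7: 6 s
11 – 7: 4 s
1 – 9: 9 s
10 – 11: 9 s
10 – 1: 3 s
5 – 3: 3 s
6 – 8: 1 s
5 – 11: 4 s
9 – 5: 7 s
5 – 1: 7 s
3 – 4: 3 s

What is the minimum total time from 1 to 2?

Candidate routes:
1–8–3–2: 6+3+1 = 10
1–5–3–2: 7+3+1 = 11
Cheapest is 1–8–3–2 at 10 s.

10 s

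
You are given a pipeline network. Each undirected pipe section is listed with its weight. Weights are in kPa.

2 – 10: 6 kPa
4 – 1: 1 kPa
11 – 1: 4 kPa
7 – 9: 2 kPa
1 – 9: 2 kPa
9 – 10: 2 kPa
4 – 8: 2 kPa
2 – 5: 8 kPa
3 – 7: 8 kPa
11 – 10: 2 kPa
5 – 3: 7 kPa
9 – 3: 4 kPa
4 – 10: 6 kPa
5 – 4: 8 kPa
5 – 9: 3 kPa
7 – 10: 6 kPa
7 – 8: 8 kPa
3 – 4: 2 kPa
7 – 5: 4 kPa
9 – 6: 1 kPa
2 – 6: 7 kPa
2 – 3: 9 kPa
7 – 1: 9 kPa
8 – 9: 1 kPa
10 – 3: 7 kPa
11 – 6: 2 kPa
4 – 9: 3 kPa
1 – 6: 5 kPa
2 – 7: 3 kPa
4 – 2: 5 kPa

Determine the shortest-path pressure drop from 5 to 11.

6 kPa

Compare a few routes:
5 - 9 - 1 - 11: 3+2+4 = 9
5 - 7 - 9 - 6 - 11: 4+2+1+2 = 9
5 - 9 - 10 - 11: 3+2+2 = 7
5 - 9 - 6 - 11: 3+1+2 = 6
Cheapest is 5 - 9 - 6 - 11 at 6 kPa.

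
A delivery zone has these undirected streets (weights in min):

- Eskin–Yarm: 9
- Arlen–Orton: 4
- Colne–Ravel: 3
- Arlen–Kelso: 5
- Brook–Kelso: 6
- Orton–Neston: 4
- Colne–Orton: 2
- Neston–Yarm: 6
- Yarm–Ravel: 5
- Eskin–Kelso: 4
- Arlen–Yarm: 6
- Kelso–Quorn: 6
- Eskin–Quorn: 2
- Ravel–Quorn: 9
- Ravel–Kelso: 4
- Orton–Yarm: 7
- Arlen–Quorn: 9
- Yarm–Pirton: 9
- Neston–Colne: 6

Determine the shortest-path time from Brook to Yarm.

15 min

Candidate routes:
Brook–Kelso–Eskin–Yarm: 6+4+9 = 19
Brook–Kelso–Ravel–Yarm: 6+4+5 = 15
Brook–Kelso–Arlen–Yarm: 6+5+6 = 17
The minimum is 15 min via Brook–Kelso–Ravel–Yarm.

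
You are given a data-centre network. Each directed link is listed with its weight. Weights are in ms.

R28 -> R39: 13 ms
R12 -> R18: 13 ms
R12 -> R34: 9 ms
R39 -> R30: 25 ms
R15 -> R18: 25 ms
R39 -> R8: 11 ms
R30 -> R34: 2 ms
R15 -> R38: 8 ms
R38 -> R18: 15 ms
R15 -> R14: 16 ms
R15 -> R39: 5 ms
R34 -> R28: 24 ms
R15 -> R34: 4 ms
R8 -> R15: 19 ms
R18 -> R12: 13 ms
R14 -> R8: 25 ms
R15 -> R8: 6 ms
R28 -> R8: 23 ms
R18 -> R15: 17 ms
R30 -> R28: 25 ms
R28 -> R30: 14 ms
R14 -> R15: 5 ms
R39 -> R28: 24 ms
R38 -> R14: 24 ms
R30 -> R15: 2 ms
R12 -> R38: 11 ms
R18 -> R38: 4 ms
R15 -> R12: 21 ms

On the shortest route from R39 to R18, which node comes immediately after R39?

R30

Candidate routes:
R39 - R30 - R15 - R38 - R18: 25+2+8+15 = 50
R39 - R30 - R15 - R18: 25+2+25 = 52
Cheapest is R39 - R30 - R15 - R38 - R18 at 50 ms.
So from R39 the first move is to R30.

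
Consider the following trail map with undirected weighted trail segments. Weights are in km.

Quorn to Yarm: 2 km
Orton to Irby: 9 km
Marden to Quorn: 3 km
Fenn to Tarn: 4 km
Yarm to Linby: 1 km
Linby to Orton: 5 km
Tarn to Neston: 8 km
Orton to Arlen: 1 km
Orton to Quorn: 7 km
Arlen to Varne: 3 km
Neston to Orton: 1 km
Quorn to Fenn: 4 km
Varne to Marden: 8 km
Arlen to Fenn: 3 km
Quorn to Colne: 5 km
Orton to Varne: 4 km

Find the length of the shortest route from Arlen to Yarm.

Compare a few routes:
Arlen–Fenn–Quorn–Yarm: 3+4+2 = 9
Arlen–Orton–Linby–Yarm: 1+5+1 = 7
Arlen–Orton–Quorn–Yarm: 1+7+2 = 10
Arlen–Varne–Orton–Linby–Yarm: 3+4+5+1 = 13
Cheapest is Arlen–Orton–Linby–Yarm at 7 km.

7 km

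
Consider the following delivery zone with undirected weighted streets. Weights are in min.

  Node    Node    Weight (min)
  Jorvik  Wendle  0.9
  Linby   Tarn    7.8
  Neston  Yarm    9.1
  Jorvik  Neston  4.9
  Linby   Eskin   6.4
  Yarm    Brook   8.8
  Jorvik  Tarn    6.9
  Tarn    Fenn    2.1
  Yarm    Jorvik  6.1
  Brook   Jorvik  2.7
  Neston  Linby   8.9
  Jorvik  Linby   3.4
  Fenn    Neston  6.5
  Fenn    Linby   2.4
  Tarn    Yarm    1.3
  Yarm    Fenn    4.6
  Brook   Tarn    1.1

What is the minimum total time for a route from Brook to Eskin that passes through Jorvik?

Best Brook to Jorvik: Brook–Jorvik costing 2.7
Best Jorvik to Eskin: Jorvik–Linby–Eskin costing 9.8
Total via Jorvik: 2.7 + 9.8 = 12.5 min.

12.5 min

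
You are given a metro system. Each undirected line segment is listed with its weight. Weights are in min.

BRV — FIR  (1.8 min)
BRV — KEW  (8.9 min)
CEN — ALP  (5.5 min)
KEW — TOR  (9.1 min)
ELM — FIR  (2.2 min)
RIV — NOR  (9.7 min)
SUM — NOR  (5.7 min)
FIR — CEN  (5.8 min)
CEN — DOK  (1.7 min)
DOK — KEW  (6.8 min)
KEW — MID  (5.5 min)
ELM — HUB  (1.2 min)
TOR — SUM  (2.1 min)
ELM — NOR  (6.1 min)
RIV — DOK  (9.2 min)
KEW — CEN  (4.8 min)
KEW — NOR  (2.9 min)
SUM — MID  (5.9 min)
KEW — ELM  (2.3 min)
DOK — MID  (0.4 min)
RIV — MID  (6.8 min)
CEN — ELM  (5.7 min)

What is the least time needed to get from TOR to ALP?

15.6 min

Compare a few routes:
TOR - SUM - NOR - KEW - CEN - ALP: 2.1+5.7+2.9+4.8+5.5 = 21
TOR - KEW - MID - DOK - CEN - ALP: 9.1+5.5+0.4+1.7+5.5 = 22.2
TOR - KEW - CEN - ALP: 9.1+4.8+5.5 = 19.4
TOR - SUM - MID - DOK - CEN - ALP: 2.1+5.9+0.4+1.7+5.5 = 15.6
The minimum is 15.6 min via TOR - SUM - MID - DOK - CEN - ALP.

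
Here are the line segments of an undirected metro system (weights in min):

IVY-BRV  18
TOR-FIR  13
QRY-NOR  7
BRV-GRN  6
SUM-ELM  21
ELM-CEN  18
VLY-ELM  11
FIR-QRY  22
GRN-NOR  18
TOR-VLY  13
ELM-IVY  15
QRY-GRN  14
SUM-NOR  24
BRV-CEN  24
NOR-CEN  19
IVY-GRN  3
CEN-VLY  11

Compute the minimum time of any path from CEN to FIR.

Candidate routes:
CEN → BRV → GRN → QRY → FIR: 24+6+14+22 = 66
CEN → VLY → TOR → FIR: 11+13+13 = 37
CEN → ELM → VLY → TOR → FIR: 18+11+13+13 = 55
CEN → NOR → QRY → FIR: 19+7+22 = 48
The minimum is 37 min via CEN → VLY → TOR → FIR.

37 min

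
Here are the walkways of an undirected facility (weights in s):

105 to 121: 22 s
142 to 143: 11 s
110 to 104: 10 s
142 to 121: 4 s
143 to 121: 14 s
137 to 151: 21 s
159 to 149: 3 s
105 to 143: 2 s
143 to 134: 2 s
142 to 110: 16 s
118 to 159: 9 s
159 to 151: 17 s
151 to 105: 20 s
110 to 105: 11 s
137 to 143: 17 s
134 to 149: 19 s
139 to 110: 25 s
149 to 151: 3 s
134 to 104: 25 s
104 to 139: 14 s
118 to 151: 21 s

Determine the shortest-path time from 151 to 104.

41 s

Enumerating some paths:
151–149–134–143–105–110–104: 3+19+2+2+11+10 = 47
151–105–143–134–104: 20+2+2+25 = 49
151–149–134–104: 3+19+25 = 47
151–105–110–104: 20+11+10 = 41
Cheapest is 151–105–110–104 at 41 s.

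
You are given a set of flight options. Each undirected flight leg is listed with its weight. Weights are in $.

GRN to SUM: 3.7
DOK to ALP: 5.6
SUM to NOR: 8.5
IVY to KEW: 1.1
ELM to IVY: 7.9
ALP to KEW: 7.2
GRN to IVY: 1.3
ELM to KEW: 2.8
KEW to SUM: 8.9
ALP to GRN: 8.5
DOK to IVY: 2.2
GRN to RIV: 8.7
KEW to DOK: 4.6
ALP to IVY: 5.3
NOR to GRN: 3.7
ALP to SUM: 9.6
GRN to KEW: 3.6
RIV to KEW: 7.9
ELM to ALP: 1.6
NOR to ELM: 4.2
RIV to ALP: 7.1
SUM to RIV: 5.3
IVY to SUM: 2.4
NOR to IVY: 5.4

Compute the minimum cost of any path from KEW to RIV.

$7.9

Enumerating some paths:
KEW → IVY → SUM → RIV: 1.1+2.4+5.3 = 8.8
KEW → RIV: 7.9 = 7.9
The minimum is $7.9 via KEW → RIV.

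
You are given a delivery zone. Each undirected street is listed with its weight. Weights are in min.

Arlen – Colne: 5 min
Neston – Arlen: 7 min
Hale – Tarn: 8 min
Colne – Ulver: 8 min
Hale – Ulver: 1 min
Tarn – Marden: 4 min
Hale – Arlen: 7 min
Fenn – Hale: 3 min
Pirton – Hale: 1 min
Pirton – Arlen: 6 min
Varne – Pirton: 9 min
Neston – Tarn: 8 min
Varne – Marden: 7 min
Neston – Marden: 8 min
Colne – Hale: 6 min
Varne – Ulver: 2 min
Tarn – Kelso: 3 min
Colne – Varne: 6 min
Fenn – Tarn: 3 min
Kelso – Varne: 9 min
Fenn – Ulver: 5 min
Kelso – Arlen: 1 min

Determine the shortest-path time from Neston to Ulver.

Running Dijkstra from Neston:
Neston: 0
Arlen: 7  (via Neston)
Tarn: 8  (via Neston)
Kelso: 8  (via Arlen)
Marden: 8  (via Neston)
Fenn: 11  (via Tarn)
Colne: 12  (via Arlen)
Pirton: 13  (via Arlen)
Hale: 14  (via Arlen)
Varne: 15  (via Marden)
Ulver: 15  (via Hale)
Shortest route: Neston–Arlen–Hale–Ulver = 15 min.

15 min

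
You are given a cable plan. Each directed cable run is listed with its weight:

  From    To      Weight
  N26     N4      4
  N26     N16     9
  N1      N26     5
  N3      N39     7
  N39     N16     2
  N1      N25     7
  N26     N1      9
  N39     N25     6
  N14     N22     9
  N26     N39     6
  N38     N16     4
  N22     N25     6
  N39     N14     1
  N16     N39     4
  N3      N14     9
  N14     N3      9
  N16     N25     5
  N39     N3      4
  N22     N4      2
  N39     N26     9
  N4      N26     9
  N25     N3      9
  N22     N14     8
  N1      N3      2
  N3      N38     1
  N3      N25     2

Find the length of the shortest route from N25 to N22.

26

Enumerating some paths:
N25–N3–N14–N22: 9+9+9 = 27
N25–N3–N39–N14–N22: 9+7+1+9 = 26
The minimum is 26 via N25–N3–N39–N14–N22.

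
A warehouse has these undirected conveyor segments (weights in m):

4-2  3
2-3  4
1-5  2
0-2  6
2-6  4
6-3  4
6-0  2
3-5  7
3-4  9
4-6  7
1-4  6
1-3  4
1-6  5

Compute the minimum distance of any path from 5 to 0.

Compare a few routes:
5 - 1 - 6 - 0: 2+5+2 = 9
5 - 3 - 6 - 0: 7+4+2 = 13
5 - 1 - 3 - 6 - 0: 2+4+4+2 = 12
Cheapest is 5 - 1 - 6 - 0 at 9 m.

9 m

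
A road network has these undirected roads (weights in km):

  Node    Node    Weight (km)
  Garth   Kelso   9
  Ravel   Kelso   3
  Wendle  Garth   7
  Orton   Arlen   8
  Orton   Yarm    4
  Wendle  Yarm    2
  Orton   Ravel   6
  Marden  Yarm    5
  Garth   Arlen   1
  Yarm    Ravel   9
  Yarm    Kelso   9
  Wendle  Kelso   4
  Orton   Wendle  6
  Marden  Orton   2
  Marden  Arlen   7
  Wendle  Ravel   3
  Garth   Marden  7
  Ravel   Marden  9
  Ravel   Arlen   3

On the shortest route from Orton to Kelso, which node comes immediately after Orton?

Candidate routes:
Orton–Wendle–Kelso: 6+4 = 10
Orton–Yarm–Wendle–Kelso: 4+2+4 = 10
Orton–Ravel–Kelso: 6+3 = 9
The minimum is 9 km via Orton–Ravel–Kelso.
So from Orton the first move is to Ravel.

Ravel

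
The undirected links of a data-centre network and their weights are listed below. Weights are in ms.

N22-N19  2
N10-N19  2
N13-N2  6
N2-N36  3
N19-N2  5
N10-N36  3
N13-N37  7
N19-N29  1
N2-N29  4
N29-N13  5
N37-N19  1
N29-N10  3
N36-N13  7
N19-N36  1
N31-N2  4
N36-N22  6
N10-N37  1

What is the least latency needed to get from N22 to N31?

10 ms

Settle nodes by increasing distance from N22:
N22: 0
N19: 2  (via N22)
N29: 3  (via N19)
N36: 3  (via N19)
N37: 3  (via N19)
N10: 4  (via N19)
N2: 6  (via N36)
N13: 8  (via N29)
N31: 10  (via N2)
Shortest route: N22 → N19 → N36 → N2 → N31 = 10 ms.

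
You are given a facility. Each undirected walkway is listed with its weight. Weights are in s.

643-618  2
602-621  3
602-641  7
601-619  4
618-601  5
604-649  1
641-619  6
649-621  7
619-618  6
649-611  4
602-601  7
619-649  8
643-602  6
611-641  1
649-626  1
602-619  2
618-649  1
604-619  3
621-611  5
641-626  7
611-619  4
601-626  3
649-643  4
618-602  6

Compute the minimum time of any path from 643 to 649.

Running Dijkstra from 643:
643: 0
618: 2  (via 643)
649: 3  (via 618)
Shortest route: 643 → 618 → 649 = 3 s.

3 s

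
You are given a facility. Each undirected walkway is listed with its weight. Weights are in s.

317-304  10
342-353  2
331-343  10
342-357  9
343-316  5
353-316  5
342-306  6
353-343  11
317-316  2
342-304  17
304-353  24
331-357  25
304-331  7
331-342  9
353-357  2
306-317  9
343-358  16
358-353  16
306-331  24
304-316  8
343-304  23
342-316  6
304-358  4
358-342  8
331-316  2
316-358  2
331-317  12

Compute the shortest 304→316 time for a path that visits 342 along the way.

18 s

Shortest 304→342: 304–358–342 = 12
Shortest 342→316: 342–316 = 6
Total via 342: 12 + 6 = 18 s.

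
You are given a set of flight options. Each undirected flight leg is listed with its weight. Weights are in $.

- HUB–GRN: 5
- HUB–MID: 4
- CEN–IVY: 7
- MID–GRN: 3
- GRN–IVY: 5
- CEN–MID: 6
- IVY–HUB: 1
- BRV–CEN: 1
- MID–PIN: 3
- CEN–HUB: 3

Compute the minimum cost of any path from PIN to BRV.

Running Dijkstra from PIN:
PIN: 0
MID: 3  (via PIN)
GRN: 6  (via MID)
HUB: 7  (via MID)
IVY: 8  (via HUB)
CEN: 9  (via MID)
BRV: 10  (via CEN)
Shortest route: PIN–MID–CEN–BRV = $10.

$10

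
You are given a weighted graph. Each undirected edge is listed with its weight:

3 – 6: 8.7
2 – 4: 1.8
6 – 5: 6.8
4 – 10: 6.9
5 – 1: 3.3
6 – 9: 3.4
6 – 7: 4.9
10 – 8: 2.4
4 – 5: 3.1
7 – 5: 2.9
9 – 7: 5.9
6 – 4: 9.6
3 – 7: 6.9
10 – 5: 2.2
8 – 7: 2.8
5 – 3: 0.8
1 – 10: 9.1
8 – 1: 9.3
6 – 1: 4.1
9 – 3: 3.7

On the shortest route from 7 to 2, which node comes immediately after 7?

Compare a few routes:
7 → 5 → 4 → 2: 2.9+3.1+1.8 = 7.8
7 → 8 → 10 → 5 → 4 → 2: 2.8+2.4+2.2+3.1+1.8 = 12.3
The minimum is 7.8 via 7 → 5 → 4 → 2.
So from 7 the first move is to 5.

5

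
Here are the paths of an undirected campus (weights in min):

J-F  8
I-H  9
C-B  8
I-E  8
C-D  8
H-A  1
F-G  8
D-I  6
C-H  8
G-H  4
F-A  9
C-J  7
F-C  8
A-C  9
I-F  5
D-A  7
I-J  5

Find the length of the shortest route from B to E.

28 min

Compare a few routes:
B → C → J → I → E: 8+7+5+8 = 28
B → C → D → I → E: 8+8+6+8 = 30
B → C → H → I → E: 8+8+9+8 = 33
B → C → F → I → E: 8+8+5+8 = 29
The minimum is 28 min via B → C → J → I → E.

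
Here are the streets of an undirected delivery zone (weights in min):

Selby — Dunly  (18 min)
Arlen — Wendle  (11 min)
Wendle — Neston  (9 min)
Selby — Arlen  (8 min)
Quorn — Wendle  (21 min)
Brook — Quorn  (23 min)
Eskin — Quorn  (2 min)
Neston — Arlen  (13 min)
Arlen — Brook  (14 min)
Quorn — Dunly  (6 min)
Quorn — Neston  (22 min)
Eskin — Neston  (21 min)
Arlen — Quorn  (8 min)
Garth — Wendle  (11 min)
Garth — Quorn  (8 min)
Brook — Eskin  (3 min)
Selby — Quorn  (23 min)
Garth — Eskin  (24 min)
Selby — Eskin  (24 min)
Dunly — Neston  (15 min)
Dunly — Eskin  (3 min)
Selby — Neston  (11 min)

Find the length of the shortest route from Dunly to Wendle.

Settle nodes by increasing distance from Dunly:
Dunly: 0
Eskin: 3  (via Dunly)
Quorn: 5  (via Eskin)
Brook: 6  (via Eskin)
Garth: 13  (via Quorn)
Arlen: 13  (via Quorn)
Neston: 15  (via Dunly)
Selby: 18  (via Dunly)
Wendle: 24  (via Garth)
Shortest route: Dunly–Eskin–Quorn–Garth–Wendle = 24 min.

24 min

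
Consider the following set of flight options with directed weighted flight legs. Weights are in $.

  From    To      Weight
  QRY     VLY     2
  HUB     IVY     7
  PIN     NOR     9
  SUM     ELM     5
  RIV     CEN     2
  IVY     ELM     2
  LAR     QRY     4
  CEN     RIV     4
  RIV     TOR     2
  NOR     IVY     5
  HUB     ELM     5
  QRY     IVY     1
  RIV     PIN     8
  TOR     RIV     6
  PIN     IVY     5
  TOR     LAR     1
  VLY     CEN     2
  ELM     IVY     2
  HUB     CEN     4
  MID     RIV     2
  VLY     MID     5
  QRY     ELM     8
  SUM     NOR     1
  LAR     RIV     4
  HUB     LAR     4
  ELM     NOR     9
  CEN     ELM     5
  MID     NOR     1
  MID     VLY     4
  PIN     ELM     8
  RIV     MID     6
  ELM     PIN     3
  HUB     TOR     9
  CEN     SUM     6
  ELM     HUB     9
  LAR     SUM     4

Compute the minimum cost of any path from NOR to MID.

$30

Candidate routes:
NOR → IVY → ELM → HUB → LAR → RIV → MID: 5+2+9+4+4+6 = 30
NOR → IVY → ELM → HUB → LAR → QRY → VLY → MID: 5+2+9+4+4+2+5 = 31
NOR → IVY → ELM → HUB → TOR → LAR → QRY → VLY → MID: 5+2+9+9+1+4+2+5 = 37
NOR → IVY → ELM → HUB → TOR → LAR → RIV → MID: 5+2+9+9+1+4+6 = 36
Cheapest is NOR → IVY → ELM → HUB → LAR → RIV → MID at $30.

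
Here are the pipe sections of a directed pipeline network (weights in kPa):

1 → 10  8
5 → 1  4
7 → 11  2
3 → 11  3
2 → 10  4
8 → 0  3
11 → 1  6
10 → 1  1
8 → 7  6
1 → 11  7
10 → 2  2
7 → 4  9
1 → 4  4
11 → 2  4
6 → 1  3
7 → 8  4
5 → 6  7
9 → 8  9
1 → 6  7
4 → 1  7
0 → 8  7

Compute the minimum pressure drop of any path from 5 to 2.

Candidate routes:
5–6–1–10–2: 7+3+8+2 = 20
5–1–11–2: 4+7+4 = 15
5–1–10–2: 4+8+2 = 14
The minimum is 14 kPa via 5–1–10–2.

14 kPa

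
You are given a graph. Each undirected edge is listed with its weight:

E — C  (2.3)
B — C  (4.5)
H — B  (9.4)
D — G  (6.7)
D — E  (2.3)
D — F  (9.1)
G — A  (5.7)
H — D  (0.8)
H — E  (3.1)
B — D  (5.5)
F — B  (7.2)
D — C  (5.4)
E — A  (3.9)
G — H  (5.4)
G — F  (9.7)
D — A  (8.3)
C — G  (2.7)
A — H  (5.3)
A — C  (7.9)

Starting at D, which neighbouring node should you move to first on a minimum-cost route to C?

Compare a few routes:
D–E–C: 2.3+2.3 = 4.6
D–C: 5.4 = 5.4
D–H–E–C: 0.8+3.1+2.3 = 6.2
D–H–G–C: 0.8+5.4+2.7 = 8.9
The minimum is 4.6 via D–E–C.
So from D the first move is to E.

E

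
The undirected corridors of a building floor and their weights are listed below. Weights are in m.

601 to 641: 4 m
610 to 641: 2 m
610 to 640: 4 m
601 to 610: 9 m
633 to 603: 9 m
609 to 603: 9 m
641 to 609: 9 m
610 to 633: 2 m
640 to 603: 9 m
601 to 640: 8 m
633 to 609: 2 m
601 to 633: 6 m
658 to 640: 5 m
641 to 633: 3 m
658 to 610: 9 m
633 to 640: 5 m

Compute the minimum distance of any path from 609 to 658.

Running Dijkstra from 609:
609: 0
633: 2  (via 609)
610: 4  (via 633)
641: 5  (via 633)
640: 7  (via 633)
601: 8  (via 633)
603: 9  (via 609)
658: 12  (via 640)
Shortest route: 609 → 633 → 640 → 658 = 12 m.

12 m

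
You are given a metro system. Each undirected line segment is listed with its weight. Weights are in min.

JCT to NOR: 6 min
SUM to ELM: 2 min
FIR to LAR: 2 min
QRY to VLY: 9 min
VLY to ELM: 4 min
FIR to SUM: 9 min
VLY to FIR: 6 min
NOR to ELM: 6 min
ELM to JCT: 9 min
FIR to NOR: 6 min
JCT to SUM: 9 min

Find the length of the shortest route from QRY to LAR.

Running Dijkstra from QRY:
QRY: 0
VLY: 9  (via QRY)
ELM: 13  (via VLY)
SUM: 15  (via ELM)
FIR: 15  (via VLY)
LAR: 17  (via FIR)
Shortest route: QRY–VLY–FIR–LAR = 17 min.

17 min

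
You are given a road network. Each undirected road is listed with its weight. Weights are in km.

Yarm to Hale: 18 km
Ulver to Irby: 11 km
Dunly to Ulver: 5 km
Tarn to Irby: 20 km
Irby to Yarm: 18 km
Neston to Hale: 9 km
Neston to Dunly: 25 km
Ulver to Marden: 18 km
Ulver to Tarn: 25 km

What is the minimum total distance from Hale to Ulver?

Enumerating some paths:
Hale → Yarm → Irby → Ulver: 18+18+11 = 47
Hale → Yarm → Irby → Tarn → Ulver: 18+18+20+25 = 81
Hale → Neston → Dunly → Ulver: 9+25+5 = 39
The minimum is 39 km via Hale → Neston → Dunly → Ulver.

39 km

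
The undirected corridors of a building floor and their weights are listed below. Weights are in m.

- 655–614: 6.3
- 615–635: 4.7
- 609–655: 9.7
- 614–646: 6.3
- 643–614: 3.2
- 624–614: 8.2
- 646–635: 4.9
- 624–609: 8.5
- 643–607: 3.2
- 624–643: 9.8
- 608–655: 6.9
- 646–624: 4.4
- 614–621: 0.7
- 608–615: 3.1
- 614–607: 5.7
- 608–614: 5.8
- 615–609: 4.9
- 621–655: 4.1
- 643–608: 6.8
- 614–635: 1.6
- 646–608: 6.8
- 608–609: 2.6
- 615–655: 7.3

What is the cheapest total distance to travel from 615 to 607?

12 m

Settle nodes by increasing distance from 615:
615: 0
608: 3.1  (via 615)
635: 4.7  (via 615)
609: 4.9  (via 615)
614: 6.3  (via 635)
621: 7  (via 614)
655: 7.3  (via 615)
643: 9.5  (via 614)
646: 9.6  (via 635)
607: 12  (via 614)
Shortest route: 615 → 635 → 614 → 607 = 12 m.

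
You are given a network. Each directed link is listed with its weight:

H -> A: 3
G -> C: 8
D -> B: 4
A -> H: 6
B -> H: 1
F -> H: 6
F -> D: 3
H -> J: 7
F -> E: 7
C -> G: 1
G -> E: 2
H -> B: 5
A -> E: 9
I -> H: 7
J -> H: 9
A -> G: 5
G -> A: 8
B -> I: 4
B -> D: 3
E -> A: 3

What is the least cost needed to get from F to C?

22

Candidate routes:
F → E → A → G → C: 7+3+5+8 = 23
F → H → A → G → C: 6+3+5+8 = 22
The minimum is 22 via F → H → A → G → C.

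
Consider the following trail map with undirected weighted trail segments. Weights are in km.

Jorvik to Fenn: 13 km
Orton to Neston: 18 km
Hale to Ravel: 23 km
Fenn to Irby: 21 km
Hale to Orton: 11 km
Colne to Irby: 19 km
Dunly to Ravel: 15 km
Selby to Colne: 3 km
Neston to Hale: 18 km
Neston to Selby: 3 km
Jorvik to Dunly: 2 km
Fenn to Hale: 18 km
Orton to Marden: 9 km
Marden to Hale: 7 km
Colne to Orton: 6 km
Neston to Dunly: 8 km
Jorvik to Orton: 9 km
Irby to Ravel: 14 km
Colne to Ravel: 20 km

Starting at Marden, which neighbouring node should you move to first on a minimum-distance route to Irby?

Enumerating some paths:
Marden → Hale → Ravel → Irby: 7+23+14 = 44
Marden → Orton → Colne → Irby: 9+6+19 = 34
Marden → Hale → Orton → Colne → Irby: 7+11+6+19 = 43
Cheapest is Marden → Orton → Colne → Irby at 34 km.
So from Marden the first move is to Orton.

Orton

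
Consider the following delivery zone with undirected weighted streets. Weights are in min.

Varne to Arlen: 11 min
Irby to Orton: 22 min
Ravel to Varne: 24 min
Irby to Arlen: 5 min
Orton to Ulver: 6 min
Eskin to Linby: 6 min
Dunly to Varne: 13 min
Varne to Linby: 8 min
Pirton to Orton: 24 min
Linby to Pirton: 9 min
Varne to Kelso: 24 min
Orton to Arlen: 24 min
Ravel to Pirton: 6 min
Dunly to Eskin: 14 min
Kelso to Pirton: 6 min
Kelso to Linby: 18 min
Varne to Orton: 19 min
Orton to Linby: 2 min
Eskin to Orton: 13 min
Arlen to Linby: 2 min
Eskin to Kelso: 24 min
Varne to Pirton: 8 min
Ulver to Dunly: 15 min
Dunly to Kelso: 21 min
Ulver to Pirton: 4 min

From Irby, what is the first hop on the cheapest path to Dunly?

Arlen

Compare a few routes:
Irby → Arlen → Varne → Dunly: 5+11+13 = 29
Irby → Arlen → Linby → Varne → Dunly: 5+2+8+13 = 28
Irby → Arlen → Linby → Eskin → Dunly: 5+2+6+14 = 27
Cheapest is Irby → Arlen → Linby → Eskin → Dunly at 27 min.
So from Irby the first move is to Arlen.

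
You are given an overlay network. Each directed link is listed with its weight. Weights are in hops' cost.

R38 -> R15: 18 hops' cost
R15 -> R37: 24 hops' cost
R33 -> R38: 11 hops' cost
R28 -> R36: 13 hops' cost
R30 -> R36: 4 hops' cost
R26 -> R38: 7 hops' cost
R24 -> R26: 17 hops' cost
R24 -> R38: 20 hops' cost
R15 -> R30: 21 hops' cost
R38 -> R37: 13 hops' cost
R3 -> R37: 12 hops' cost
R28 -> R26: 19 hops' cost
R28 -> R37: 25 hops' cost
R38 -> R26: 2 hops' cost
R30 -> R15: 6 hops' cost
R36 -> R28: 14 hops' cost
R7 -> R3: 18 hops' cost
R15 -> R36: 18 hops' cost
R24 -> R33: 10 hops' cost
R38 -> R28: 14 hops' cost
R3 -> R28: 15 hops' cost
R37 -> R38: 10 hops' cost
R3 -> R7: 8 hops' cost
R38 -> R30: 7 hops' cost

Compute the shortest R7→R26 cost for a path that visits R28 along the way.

Shortest R7→R28: R7–R3–R28 = 33
Best R28 to R26: R28–R26 costing 19
Total via R28: 33 + 19 = 52 hops' cost.

52 hops' cost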